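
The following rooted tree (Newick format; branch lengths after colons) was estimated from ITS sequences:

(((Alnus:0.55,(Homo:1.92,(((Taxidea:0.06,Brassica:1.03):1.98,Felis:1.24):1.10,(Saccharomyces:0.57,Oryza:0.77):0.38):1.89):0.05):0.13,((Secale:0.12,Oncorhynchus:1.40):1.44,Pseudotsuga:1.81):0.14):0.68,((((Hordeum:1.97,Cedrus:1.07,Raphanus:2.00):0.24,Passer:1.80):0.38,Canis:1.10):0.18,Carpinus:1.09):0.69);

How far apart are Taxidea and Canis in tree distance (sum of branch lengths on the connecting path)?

7.86

The path runs Taxidea → … → MRCA → … → Canis; the MRCA is the root of the tree.
Branch lengths along that path: 0.06 + 1.98 + 1.10 + 1.89 + 0.05 + 0.13 + 0.68 + 0.69 + 0.18 + 1.10 = 7.86.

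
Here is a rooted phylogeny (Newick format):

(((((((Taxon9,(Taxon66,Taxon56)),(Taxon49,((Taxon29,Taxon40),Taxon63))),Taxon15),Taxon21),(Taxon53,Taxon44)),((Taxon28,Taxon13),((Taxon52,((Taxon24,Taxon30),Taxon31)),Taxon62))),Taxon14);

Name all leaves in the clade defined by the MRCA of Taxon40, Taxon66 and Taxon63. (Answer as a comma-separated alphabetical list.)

Taxon29, Taxon40, Taxon49, Taxon56, Taxon63, Taxon66, Taxon9

Tracing Taxon40: it sits inside (Taxon29,Taxon40).
Tracing Taxon66: it sits inside (Taxon66,Taxon56).
Tracing Taxon63: it sits inside ((Taxon29,Taxon40),Taxon63).
The smallest clade enclosing all 3 is ((Taxon9,(Taxon66,Taxon56)),(Taxon49,((Taxon29,Taxon40),Taxon63))); the answer is its 7 terminal taxa in alphabetical order.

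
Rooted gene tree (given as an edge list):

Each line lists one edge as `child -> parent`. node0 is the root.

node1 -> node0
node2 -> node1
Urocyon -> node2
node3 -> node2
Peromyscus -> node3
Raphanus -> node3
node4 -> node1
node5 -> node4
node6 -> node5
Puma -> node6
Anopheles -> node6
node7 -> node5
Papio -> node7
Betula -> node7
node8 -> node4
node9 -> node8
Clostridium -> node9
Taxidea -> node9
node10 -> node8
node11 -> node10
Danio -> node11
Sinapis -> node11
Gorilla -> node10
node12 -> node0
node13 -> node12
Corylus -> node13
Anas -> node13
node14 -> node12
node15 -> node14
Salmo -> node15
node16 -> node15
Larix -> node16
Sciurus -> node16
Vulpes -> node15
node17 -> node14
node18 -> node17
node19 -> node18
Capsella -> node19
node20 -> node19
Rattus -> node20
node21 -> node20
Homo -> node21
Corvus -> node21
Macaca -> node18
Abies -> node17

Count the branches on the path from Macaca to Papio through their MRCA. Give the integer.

10

The MRCA of Macaca and Papio is the root of the tree.
From Macaca up to that node: 5 branches. From Papio up to the same node: 5 branches. Total: 5 + 5 = 10.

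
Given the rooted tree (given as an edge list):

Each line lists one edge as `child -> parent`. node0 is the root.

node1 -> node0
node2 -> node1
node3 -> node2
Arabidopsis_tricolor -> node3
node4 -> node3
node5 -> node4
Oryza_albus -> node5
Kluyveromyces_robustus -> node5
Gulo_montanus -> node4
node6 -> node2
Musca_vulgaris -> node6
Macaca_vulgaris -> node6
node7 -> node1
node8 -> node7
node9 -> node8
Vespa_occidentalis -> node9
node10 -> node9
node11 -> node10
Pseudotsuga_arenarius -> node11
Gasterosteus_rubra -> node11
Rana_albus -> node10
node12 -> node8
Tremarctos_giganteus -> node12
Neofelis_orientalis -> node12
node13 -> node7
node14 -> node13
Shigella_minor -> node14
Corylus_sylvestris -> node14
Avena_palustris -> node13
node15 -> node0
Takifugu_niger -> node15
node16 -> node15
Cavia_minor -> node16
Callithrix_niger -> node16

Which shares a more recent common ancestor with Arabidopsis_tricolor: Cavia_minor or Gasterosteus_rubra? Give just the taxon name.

The MRCA of Arabidopsis_tricolor and Gasterosteus_rubra subtends (((Arabidopsis_tricolor,((Oryza_albus,Kluyveromyces_robustus),Gulo_montanus)),(Musca_vulgaris,Macaca_vulgaris)),(((Vespa_occidentalis,((Pseudotsuga_arenarius,Gasterosteus_rubra),Rana_albus)),(Tremarctos_giganteus,Neofelis_orientalis)),((Shigella_minor,Corylus_sylvestris),Avena_palustris))) (15 taxa).
The MRCA of Arabidopsis_tricolor and Cavia_minor is the root, subtending the entire tree (18 taxa).
The first is nested inside the second, so Arabidopsis_tricolor shares a more recent common ancestor with Gasterosteus_rubra.

Gasterosteus_rubra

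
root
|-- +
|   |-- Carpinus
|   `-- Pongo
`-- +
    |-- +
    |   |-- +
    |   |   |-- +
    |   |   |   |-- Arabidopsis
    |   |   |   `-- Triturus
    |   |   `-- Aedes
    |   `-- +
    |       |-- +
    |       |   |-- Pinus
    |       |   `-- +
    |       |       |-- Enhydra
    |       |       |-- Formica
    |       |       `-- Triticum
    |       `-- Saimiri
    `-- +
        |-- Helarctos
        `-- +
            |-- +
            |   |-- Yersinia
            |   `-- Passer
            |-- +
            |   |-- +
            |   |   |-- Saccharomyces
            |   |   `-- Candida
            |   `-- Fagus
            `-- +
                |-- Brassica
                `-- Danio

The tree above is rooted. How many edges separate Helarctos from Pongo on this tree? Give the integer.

The MRCA of Helarctos and Pongo is the root of the tree.
From Helarctos up to that node: 3 branches. From Pongo up to the same node: 2 branches. Total: 3 + 2 = 5.

5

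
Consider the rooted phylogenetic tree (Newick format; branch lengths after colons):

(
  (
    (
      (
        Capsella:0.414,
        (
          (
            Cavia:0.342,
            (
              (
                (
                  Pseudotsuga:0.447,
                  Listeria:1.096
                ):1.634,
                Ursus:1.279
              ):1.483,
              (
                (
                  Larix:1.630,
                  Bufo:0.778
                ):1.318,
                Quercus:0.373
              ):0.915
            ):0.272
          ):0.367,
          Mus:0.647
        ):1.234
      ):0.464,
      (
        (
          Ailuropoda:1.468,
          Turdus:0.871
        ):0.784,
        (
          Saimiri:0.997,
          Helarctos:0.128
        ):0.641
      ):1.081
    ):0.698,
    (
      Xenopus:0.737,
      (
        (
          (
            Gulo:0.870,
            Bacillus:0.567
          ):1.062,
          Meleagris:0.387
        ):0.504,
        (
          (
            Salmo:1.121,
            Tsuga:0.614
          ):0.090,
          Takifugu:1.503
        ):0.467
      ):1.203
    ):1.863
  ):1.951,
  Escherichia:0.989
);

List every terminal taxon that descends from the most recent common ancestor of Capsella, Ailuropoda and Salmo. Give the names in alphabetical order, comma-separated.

Ailuropoda, Bacillus, Bufo, Capsella, Cavia, Gulo, Helarctos, Larix, Listeria, Meleagris, Mus, Pseudotsuga, Quercus, Saimiri, Salmo, Takifugu, Tsuga, Turdus, Ursus, Xenopus

Tracing Capsella: it sits inside (Capsella,((Cavia,(((Pseudotsuga,Listeria),Ursus),((Larix,Bufo),Quercus))),Mus)).
Tracing Ailuropoda: it sits inside (Ailuropoda,Turdus).
Tracing Salmo: it sits inside (Salmo,Tsuga).
The smallest clade enclosing all 3 is (((Capsella,((Cavia,(((Pseudotsuga,Listeria),Ursus),((Larix,Bufo),Quercus))),Mus)),((Ailuropoda,Turdus),(Saimiri,Helarctos))),(Xenopus,(((Gulo,Bacillus),Meleagris),((Salmo,Tsuga),Takifugu)))); the answer is its 20 terminal taxa in alphabetical order.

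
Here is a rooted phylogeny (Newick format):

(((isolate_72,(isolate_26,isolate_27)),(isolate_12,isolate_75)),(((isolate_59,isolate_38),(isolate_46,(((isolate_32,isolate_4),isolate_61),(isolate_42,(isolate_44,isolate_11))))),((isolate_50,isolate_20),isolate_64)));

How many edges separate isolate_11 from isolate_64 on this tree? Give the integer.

8

The MRCA of isolate_11 and isolate_64 is the node subtending (((isolate_59,isolate_38),(isolate_46,(((isolate_32,isolate_4),isolate_61),(isolate_42,(isolate_44,isolate_11))))),((isolate_50,isolate_20),isolate_64)).
From isolate_11 up to that node: 6 branches. From isolate_64 up to the same node: 2 branches. Total: 6 + 2 = 8.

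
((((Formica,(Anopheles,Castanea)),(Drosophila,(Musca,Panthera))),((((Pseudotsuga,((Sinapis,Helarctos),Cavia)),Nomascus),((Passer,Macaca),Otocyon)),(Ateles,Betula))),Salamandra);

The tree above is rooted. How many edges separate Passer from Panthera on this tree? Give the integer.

9

The MRCA of Passer and Panthera is the node subtending (((Formica,(Anopheles,Castanea)),(Drosophila,(Musca,Panthera))),((((Pseudotsuga,((Sinapis,Helarctos),Cavia)),Nomascus),((Passer,Macaca),Otocyon)),(Ateles,Betula))).
From Passer up to that node: 5 branches. From Panthera up to the same node: 4 branches. Total: 5 + 4 = 9.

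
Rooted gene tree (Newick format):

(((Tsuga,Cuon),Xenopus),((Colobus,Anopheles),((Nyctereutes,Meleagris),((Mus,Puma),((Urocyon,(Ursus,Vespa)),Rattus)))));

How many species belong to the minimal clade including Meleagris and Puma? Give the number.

8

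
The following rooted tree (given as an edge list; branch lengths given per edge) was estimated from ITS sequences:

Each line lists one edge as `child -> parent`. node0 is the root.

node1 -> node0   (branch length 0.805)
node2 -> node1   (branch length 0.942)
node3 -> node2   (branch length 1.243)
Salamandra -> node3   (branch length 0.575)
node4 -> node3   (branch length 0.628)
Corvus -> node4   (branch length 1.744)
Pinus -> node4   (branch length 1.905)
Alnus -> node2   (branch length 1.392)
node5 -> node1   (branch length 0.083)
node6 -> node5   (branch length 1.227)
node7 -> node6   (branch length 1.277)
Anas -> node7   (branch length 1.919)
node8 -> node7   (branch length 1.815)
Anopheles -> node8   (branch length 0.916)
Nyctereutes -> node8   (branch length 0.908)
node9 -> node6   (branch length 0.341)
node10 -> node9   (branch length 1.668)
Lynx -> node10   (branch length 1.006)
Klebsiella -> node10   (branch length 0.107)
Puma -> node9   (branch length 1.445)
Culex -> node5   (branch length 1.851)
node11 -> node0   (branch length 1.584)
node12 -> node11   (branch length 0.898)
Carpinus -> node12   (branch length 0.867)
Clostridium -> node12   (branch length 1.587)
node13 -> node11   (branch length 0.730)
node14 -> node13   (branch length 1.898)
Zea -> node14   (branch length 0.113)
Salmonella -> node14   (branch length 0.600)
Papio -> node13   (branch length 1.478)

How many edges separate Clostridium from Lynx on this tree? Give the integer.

The MRCA of Clostridium and Lynx is the root of the tree.
From Clostridium up to that node: 3 branches. From Lynx up to the same node: 6 branches. Total: 3 + 6 = 9.

9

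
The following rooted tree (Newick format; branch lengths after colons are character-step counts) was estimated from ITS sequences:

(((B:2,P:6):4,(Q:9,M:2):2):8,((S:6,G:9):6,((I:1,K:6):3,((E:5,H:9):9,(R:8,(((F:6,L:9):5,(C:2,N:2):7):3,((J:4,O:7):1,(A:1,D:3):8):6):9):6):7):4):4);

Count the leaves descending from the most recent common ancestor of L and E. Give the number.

11

The MRCA of L and E is the node subtending ((E,H),(R,(((F,L),(C,N)),((J,O),(A,D))))).
That clade contains 11 terminal taxa: A, C, D, E, F, H, J, L, N, O, R.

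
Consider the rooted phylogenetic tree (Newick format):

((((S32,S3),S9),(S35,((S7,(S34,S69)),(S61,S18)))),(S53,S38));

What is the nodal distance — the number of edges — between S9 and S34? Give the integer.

7

The MRCA of S9 and S34 is the node subtending (((S32,S3),S9),(S35,((S7,(S34,S69)),(S61,S18)))).
From S9 up to that node: 2 branches. From S34 up to the same node: 5 branches. Total: 2 + 5 = 7.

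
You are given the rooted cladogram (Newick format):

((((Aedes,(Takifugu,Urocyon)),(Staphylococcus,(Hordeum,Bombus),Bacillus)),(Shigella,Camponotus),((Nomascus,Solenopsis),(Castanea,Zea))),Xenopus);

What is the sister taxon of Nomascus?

Solenopsis

Nomascus attaches to the tree at the node subtending (Nomascus,Solenopsis).
The other lineage descending from that same node — the sister group — is the single tip Solenopsis.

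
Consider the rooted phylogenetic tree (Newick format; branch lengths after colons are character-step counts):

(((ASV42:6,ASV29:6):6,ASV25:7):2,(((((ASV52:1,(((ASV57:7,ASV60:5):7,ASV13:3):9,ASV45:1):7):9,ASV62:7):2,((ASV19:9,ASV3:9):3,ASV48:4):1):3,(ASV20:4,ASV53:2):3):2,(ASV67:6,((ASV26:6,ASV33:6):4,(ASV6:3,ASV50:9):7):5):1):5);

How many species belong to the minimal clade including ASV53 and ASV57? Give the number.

11

The MRCA of ASV53 and ASV57 is the node subtending ((((ASV52,(((ASV57,ASV60),ASV13),ASV45)),ASV62),((ASV19,ASV3),ASV48)),(ASV20,ASV53)).
That clade contains 11 terminal taxa: ASV13, ASV19, ASV20, ASV3, ASV45, ASV48, ASV52, ASV53, ASV57, ASV60, ASV62.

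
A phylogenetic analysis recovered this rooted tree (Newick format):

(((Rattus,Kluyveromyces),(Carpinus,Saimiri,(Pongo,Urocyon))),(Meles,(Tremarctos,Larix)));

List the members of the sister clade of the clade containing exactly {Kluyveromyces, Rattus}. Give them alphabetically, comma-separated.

Carpinus, Pongo, Saimiri, Urocyon

The clade containing exactly {Kluyveromyces, Rattus} attaches to the tree at the node subtending ((Rattus,Kluyveromyces),(Carpinus,Saimiri,(Pongo,Urocyon))).
The other lineage descending from that same node — the sister group — is (Carpinus,Saimiri,(Pongo,Urocyon)); its 4 tips in alphabetical order are the answer.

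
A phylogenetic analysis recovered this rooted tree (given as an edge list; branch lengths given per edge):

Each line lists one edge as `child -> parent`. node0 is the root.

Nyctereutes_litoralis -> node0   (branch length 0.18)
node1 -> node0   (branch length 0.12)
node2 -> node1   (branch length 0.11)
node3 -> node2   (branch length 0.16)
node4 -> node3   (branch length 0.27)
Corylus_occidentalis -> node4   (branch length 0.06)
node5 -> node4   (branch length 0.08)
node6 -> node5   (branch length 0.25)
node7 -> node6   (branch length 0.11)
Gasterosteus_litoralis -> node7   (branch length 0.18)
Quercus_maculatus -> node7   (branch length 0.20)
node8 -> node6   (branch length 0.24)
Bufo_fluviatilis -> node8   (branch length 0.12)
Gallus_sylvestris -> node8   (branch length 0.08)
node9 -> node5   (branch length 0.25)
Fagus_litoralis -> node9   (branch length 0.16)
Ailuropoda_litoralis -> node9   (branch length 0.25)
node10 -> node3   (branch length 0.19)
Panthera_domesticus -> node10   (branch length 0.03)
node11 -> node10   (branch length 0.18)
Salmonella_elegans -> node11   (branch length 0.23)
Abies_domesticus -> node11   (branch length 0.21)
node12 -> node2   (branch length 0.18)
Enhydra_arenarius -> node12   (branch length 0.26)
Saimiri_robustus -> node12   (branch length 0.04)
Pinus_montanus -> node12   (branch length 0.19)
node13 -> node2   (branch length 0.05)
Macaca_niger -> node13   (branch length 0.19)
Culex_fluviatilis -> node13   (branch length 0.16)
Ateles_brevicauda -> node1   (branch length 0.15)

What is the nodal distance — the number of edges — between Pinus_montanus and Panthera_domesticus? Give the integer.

The MRCA of Pinus_montanus and Panthera_domesticus is the node subtending (((Corylus_occidentalis,(((Gasterosteus_litoralis,Quercus_maculatus),(Bufo_fluviatilis,Gallus_sylvestris)),(Fagus_litoralis,Ailuropoda_litoralis))),(Panthera_domesticus,(Salmonella_elegans,Abies_domesticus))),(Enhydra_arenarius,Saimiri_robustus,Pinus_montanus),(Macaca_niger,Culex_fluviatilis)).
From Pinus_montanus up to that node: 2 branches. From Panthera_domesticus up to the same node: 3 branches. Total: 2 + 3 = 5.

5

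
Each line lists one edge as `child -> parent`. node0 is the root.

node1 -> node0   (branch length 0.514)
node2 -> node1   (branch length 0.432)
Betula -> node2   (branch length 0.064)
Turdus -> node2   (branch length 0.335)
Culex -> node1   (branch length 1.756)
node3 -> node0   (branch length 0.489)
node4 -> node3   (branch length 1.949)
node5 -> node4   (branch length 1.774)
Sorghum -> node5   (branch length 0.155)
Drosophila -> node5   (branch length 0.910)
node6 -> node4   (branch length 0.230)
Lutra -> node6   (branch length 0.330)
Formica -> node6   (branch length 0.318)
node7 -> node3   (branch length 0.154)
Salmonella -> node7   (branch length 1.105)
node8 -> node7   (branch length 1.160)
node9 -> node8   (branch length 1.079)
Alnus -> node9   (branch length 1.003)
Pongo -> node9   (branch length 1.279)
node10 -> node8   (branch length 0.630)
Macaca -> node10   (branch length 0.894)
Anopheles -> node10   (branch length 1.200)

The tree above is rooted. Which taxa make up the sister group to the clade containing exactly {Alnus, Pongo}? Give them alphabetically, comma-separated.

Anopheles, Macaca

The clade containing exactly {Alnus, Pongo} attaches to the tree at the node subtending ((Alnus,Pongo),(Macaca,Anopheles)).
The other lineage descending from that same node — the sister group — is (Macaca,Anopheles); its 2 tips in alphabetical order are the answer.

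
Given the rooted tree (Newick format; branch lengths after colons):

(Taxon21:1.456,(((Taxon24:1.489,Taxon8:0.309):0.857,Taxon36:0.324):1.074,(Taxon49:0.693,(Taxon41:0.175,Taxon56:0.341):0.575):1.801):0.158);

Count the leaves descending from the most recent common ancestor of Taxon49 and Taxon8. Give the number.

6

The MRCA of Taxon49 and Taxon8 is the node subtending (((Taxon24,Taxon8),Taxon36),(Taxon49,(Taxon41,Taxon56))).
That clade contains 6 terminal taxa: Taxon24, Taxon36, Taxon41, Taxon49, Taxon56, Taxon8.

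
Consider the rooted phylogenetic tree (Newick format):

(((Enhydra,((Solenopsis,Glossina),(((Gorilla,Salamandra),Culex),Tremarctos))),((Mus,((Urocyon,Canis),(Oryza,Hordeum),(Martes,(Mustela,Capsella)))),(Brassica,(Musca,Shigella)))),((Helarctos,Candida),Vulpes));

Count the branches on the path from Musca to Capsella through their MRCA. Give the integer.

8

The MRCA of Musca and Capsella is the node subtending ((Mus,((Urocyon,Canis),(Oryza,Hordeum),(Martes,(Mustela,Capsella)))),(Brassica,(Musca,Shigella))).
From Musca up to that node: 3 branches. From Capsella up to the same node: 5 branches. Total: 3 + 5 = 8.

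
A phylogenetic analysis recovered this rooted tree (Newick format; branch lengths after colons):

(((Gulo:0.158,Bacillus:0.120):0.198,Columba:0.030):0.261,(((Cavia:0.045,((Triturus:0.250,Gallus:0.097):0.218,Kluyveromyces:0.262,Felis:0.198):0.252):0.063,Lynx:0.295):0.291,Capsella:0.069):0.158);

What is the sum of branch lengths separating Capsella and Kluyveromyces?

0.937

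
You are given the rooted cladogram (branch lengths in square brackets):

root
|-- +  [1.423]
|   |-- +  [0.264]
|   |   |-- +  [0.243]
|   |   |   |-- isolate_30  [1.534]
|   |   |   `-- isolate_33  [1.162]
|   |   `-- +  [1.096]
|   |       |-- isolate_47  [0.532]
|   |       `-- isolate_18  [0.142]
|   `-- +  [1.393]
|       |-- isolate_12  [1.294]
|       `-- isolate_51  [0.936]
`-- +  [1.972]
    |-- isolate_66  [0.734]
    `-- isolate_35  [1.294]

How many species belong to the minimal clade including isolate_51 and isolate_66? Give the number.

8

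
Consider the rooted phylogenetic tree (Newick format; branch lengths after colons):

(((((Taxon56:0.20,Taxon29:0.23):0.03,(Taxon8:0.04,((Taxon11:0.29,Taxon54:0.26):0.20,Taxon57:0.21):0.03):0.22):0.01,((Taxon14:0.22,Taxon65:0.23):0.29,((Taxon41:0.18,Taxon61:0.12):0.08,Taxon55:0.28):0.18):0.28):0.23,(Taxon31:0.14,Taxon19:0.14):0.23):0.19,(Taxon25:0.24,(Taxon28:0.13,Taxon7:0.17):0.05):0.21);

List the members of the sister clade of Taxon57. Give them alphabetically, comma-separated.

Taxon11, Taxon54

Taxon57 attaches to the tree at the node subtending ((Taxon11,Taxon54),Taxon57).
The other lineage descending from that same node — the sister group — is (Taxon11,Taxon54); its 2 tips in alphabetical order are the answer.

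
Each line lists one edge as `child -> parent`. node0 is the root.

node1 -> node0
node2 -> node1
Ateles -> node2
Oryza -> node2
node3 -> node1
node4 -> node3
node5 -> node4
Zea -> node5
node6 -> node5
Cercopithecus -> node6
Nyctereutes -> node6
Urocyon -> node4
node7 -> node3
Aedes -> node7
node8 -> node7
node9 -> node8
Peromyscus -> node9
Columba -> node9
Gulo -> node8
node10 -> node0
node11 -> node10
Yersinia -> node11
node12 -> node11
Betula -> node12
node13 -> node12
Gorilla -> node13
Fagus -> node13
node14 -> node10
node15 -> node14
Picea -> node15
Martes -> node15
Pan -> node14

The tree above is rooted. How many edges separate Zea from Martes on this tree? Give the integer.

The MRCA of Zea and Martes is the root of the tree.
From Zea up to that node: 5 branches. From Martes up to the same node: 4 branches. Total: 5 + 4 = 9.

9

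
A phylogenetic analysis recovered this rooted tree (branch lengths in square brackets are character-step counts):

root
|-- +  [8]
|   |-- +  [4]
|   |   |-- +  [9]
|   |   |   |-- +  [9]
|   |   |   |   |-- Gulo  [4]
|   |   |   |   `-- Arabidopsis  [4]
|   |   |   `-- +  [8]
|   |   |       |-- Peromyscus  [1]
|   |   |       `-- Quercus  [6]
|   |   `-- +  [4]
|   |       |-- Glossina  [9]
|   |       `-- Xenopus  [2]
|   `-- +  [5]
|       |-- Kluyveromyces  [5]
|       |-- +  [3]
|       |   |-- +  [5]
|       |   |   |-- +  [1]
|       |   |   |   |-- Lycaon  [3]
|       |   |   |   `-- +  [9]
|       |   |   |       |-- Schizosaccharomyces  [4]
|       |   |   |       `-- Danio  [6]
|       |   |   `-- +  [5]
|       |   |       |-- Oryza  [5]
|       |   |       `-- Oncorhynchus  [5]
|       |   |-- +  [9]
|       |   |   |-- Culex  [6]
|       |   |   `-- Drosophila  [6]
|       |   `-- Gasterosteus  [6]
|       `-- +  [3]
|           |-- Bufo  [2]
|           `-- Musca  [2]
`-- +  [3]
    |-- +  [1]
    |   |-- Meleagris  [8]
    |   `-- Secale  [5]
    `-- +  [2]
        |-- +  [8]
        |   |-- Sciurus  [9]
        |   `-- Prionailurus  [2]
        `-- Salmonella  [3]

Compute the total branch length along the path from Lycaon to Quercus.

44

The path runs Lycaon → … → MRCA → … → Quercus; the MRCA is the node subtending ((((Gulo,Arabidopsis),(Peromyscus,Quercus)),(Glossina,Xenopus)),(Kluyveromyces,(((Lycaon,(Schizosaccharomyces,Danio)),(Oryza,Oncorhynchus)),(Culex,Drosophila),Gasterosteus),(Bufo,Musca))).
Branch lengths along that path: 3 + 1 + 5 + 3 + 5 + 4 + 9 + 8 + 6 = 44.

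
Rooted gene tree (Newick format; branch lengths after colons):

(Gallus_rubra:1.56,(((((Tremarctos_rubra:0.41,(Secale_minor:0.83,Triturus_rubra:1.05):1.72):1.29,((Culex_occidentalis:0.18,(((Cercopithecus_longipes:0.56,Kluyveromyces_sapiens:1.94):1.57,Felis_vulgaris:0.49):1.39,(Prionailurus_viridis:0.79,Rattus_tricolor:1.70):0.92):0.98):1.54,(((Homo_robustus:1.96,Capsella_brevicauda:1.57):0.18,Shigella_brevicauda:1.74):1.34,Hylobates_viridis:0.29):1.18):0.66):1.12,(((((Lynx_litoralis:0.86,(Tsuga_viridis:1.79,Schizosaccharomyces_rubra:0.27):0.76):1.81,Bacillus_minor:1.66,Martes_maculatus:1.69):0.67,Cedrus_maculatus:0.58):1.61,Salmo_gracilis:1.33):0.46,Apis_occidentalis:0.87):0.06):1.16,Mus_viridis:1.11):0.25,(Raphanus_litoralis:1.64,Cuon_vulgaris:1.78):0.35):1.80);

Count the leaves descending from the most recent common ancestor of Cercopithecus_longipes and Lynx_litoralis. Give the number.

21

The MRCA of Cercopithecus_longipes and Lynx_litoralis is the node subtending (((Tremarctos_rubra,(Secale_minor,Triturus_rubra)),((Culex_occidentalis,(((Cercopithecus_longipes,Kluyveromyces_sapiens),Felis_vulgaris),(Prionailurus_viridis,Rattus_tricolor))),(((Homo_robustus,Capsella_brevicauda),Shigella_brevicauda),Hylobates_viridis))),(((((Lynx_litoralis,(Tsuga_viridis,Schizosaccharomyces_rubra)),Bacillus_minor,Martes_maculatus),Cedrus_maculatus),Salmo_gracilis),Apis_occidentalis)).
That clade contains 21 terminal taxa: Apis_occidentalis, Bacillus_minor, Capsella_brevicauda, Cedrus_maculatus, Cercopithecus_longipes, Culex_occidentalis, Felis_vulgaris, Homo_robustus, Hylobates_viridis, Kluyveromyces_sapiens, Lynx_litoralis, Martes_maculatus, Prionailurus_viridis, Rattus_tricolor, Salmo_gracilis, Schizosaccharomyces_rubra, Secale_minor, Shigella_brevicauda, Tremarctos_rubra, Triturus_rubra, Tsuga_viridis.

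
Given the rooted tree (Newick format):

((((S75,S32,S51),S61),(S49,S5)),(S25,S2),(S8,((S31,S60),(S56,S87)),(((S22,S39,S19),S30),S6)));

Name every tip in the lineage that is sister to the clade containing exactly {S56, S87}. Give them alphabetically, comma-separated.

The clade containing exactly {S56, S87} attaches to the tree at the node subtending ((S31,S60),(S56,S87)).
The other lineage descending from that same node — the sister group — is (S31,S60); its 2 tips in alphabetical order are the answer.

S31, S60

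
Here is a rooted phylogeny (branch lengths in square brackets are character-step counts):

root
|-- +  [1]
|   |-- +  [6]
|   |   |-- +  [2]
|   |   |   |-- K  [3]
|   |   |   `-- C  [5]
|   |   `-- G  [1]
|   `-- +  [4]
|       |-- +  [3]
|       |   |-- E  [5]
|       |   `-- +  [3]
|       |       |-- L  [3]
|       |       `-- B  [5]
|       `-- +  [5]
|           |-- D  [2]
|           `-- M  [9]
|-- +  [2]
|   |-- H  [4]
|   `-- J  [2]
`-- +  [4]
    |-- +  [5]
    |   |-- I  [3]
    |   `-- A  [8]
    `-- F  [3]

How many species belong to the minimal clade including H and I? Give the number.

13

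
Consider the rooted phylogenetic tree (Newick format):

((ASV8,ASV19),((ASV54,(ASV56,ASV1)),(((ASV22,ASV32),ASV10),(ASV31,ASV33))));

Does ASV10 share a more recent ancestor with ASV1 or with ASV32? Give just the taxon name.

ASV32

The MRCA of ASV10 and ASV32 subtends ((ASV22,ASV32),ASV10) (3 taxa).
The MRCA of ASV10 and ASV1 subtends ((ASV54,(ASV56,ASV1)),(((ASV22,ASV32),ASV10),(ASV31,ASV33))) (8 taxa).
The first is nested inside the second, so ASV10 shares a more recent common ancestor with ASV32.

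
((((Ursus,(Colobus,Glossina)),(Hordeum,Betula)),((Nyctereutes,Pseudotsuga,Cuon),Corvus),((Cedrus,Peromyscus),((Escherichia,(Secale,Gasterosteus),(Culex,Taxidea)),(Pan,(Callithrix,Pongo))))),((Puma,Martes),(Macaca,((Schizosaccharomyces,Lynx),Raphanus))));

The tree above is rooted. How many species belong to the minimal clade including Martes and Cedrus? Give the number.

The MRCA of Martes and Cedrus is the root, so the clade is the entire tree.
That clade contains 25 terminal taxa: Betula, Callithrix, Cedrus, Colobus, Corvus, Culex, Cuon, Escherichia, Gasterosteus, Glossina, Hordeum, Lynx, Macaca, Martes, Nyctereutes, Pan, Peromyscus, Pongo, Pseudotsuga, Puma, Raphanus, Schizosaccharomyces, Secale, Taxidea, Ursus.

25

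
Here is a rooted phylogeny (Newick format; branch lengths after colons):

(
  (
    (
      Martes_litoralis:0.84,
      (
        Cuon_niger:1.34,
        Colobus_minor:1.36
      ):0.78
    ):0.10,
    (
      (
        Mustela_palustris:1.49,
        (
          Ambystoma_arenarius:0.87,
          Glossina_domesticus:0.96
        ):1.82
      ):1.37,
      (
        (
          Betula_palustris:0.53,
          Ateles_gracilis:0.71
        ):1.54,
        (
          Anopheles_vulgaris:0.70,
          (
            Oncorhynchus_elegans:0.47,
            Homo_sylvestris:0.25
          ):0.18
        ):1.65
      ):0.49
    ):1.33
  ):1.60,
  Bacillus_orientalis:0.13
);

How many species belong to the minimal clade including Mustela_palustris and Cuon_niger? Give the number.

The MRCA of Mustela_palustris and Cuon_niger is the node subtending ((Martes_litoralis,(Cuon_niger,Colobus_minor)),((Mustela_palustris,(Ambystoma_arenarius,Glossina_domesticus)),((Betula_palustris,Ateles_gracilis),(Anopheles_vulgaris,(Oncorhynchus_elegans,Homo_sylvestris))))).
That clade contains 11 terminal taxa: Ambystoma_arenarius, Anopheles_vulgaris, Ateles_gracilis, Betula_palustris, Colobus_minor, Cuon_niger, Glossina_domesticus, Homo_sylvestris, Martes_litoralis, Mustela_palustris, Oncorhynchus_elegans.

11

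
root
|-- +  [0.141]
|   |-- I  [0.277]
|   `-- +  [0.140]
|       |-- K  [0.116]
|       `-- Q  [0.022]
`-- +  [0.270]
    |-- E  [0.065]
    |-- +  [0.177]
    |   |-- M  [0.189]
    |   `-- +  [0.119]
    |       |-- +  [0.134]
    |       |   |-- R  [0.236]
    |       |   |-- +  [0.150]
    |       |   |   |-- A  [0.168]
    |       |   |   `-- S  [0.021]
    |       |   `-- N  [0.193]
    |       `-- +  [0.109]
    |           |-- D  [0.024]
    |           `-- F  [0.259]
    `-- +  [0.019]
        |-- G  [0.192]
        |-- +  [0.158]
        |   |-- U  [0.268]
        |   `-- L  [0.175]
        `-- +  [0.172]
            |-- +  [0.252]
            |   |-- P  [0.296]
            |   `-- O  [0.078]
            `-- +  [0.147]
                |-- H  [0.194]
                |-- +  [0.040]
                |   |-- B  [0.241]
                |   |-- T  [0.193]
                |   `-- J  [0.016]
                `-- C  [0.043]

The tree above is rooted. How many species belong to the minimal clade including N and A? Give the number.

The MRCA of N and A is the node subtending (R,(A,S),N).
That clade contains 4 terminal taxa: A, N, R, S.

4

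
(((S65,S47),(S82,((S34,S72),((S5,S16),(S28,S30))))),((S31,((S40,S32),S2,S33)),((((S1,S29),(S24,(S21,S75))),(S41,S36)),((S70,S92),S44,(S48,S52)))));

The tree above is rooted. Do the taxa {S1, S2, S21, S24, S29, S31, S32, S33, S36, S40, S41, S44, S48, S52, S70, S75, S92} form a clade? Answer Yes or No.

Yes

The most recent common ancestor of these taxa subtends ((S31,((S40,S32),S2,S33)),((((S1,S29),(S24,(S21,S75))),(S41,S36)),((S70,S92),S44,(S48,S52)))).
That clade has exactly 17 tips — every listed taxon and nothing else — so the group is monophyletic.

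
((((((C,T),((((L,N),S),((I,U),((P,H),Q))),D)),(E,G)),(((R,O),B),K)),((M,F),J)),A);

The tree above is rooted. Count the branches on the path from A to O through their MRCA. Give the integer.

The MRCA of A and O is the root of the tree.
From A up to that node: 1 branch. From O up to the same node: 6 branches. Total: 1 + 6 = 7.

7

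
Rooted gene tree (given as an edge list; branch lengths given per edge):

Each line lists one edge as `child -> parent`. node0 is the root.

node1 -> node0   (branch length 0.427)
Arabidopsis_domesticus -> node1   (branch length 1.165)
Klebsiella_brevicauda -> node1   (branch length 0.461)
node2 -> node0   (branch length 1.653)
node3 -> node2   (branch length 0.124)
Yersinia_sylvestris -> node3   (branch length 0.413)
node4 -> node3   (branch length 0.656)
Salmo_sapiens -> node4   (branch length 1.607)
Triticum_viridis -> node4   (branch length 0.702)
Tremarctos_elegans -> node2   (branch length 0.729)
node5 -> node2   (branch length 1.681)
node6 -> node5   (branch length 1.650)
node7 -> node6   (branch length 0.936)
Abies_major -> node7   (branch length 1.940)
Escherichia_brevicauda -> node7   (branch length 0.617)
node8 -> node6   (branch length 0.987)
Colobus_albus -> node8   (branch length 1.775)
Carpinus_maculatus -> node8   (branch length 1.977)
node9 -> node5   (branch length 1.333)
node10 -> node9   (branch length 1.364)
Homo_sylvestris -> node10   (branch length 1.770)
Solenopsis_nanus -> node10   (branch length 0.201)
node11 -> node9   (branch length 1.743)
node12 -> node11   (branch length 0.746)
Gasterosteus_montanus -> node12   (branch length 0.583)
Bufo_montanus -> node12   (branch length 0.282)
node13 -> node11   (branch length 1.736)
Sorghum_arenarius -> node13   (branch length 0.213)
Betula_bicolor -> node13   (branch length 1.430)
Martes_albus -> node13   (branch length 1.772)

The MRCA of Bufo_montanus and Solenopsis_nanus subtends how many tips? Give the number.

7

The MRCA of Bufo_montanus and Solenopsis_nanus is the node subtending ((Homo_sylvestris,Solenopsis_nanus),((Gasterosteus_montanus,Bufo_montanus),(Sorghum_arenarius,Betula_bicolor,Martes_albus))).
That clade contains 7 terminal taxa: Betula_bicolor, Bufo_montanus, Gasterosteus_montanus, Homo_sylvestris, Martes_albus, Solenopsis_nanus, Sorghum_arenarius.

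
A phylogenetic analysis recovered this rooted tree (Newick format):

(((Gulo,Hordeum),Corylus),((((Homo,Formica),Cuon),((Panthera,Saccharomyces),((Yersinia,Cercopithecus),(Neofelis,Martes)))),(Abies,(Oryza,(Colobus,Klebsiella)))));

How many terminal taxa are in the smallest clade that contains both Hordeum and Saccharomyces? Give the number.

The MRCA of Hordeum and Saccharomyces is the root, so the clade is the entire tree.
That clade contains 16 terminal taxa: Abies, Cercopithecus, Colobus, Corylus, Cuon, Formica, Gulo, Homo, Hordeum, Klebsiella, Martes, Neofelis, Oryza, Panthera, Saccharomyces, Yersinia.

16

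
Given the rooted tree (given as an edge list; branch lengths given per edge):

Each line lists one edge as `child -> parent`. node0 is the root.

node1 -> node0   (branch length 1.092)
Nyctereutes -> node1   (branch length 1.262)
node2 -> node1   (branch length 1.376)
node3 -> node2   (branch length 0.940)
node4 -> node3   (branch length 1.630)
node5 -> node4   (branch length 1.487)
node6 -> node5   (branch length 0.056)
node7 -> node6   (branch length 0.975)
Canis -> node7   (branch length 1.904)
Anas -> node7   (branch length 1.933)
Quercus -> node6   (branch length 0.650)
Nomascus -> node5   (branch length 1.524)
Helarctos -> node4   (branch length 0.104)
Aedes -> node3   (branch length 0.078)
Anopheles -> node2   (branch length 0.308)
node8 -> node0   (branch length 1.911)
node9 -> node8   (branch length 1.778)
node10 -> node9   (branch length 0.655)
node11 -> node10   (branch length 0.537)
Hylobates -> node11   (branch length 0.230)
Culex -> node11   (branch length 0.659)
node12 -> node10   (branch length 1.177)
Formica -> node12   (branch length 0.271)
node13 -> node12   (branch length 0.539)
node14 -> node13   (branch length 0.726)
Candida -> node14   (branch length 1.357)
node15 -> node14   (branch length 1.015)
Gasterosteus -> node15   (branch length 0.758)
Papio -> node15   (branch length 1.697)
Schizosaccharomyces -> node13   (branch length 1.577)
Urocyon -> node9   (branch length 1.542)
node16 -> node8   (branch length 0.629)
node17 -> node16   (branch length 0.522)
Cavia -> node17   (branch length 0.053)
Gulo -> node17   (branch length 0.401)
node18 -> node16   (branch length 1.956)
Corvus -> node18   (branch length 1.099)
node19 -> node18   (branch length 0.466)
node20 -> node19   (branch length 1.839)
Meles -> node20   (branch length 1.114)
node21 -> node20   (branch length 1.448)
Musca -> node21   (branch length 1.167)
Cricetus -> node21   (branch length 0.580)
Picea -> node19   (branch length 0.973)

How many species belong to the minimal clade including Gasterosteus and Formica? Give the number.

The MRCA of Gasterosteus and Formica is the node subtending (Formica,((Candida,(Gasterosteus,Papio)),Schizosaccharomyces)).
That clade contains 5 terminal taxa: Candida, Formica, Gasterosteus, Papio, Schizosaccharomyces.

5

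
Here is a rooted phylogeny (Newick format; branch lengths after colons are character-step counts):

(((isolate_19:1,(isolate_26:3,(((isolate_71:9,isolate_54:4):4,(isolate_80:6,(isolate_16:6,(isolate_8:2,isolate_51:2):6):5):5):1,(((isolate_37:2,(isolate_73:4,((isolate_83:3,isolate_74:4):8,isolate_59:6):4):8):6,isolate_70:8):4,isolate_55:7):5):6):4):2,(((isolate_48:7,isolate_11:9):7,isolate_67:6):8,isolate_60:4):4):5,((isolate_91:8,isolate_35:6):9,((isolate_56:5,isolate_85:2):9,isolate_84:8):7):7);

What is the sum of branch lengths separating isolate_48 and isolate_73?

The path runs isolate_48 → … → MRCA → … → isolate_73; the MRCA is the node subtending ((isolate_19,(isolate_26,(((isolate_71,isolate_54),(isolate_80,(isolate_16,(isolate_8,isolate_51)))),(((isolate_37,(isolate_73,((isolate_83,isolate_74),isolate_59))),isolate_70),isolate_55)))),(((isolate_48,isolate_11),isolate_67),isolate_60)).
Branch lengths along that path: 7 + 7 + 8 + 4 + 2 + 4 + 6 + 5 + 4 + 6 + 8 + 4 = 65.

65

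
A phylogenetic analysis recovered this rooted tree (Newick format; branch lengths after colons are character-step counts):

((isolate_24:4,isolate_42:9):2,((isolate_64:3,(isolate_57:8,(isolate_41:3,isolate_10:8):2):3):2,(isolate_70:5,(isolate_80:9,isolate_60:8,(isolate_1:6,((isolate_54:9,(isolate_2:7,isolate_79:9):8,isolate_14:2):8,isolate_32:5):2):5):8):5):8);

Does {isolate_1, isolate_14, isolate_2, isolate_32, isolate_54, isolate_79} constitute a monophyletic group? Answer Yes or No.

Yes

The most recent common ancestor of these taxa subtends (isolate_1,((isolate_54,(isolate_2,isolate_79),isolate_14),isolate_32)).
That clade has exactly 6 tips — every listed taxon and nothing else — so the group is monophyletic.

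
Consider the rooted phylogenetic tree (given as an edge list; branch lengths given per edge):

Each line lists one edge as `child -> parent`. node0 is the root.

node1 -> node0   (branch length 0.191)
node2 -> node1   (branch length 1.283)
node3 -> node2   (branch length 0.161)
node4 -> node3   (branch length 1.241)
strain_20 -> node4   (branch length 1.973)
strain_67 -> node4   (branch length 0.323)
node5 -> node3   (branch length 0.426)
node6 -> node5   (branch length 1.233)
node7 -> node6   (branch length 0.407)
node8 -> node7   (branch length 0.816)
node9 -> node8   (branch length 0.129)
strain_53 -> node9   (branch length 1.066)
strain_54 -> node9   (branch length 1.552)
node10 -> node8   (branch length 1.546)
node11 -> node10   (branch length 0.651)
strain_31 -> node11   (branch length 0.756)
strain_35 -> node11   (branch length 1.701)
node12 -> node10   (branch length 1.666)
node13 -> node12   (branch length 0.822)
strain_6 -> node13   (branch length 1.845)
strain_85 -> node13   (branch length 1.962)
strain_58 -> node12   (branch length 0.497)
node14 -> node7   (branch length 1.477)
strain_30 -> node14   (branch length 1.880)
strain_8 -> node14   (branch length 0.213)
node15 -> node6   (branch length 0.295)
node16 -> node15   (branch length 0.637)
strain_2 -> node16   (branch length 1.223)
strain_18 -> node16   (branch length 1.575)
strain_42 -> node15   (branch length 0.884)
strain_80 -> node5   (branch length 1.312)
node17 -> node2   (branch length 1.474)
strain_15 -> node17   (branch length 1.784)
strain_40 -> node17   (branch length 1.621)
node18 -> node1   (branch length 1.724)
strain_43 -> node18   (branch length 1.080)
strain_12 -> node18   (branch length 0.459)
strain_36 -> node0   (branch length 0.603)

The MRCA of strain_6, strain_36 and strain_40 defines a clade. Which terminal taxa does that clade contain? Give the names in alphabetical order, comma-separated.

strain_12, strain_15, strain_18, strain_2, strain_20, strain_30, strain_31, strain_35, strain_36, strain_40, strain_42, strain_43, strain_53, strain_54, strain_58, strain_6, strain_67, strain_8, strain_80, strain_85

Tracing strain_6: it sits inside (strain_6,strain_85).
Tracing strain_36: it attaches directly to the root.
Tracing strain_40: it sits inside (strain_15,strain_40).
The smallest clade enclosing all 3 is the whole tree (their MRCA is the root), so the answer is all 20 tips in alphabetical order.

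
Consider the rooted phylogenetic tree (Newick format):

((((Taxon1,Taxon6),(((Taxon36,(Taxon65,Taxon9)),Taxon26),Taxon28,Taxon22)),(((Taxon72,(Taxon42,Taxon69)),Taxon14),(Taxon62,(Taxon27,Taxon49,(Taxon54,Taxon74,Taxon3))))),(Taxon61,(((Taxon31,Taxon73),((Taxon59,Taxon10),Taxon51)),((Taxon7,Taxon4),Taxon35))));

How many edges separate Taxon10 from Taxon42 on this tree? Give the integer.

The MRCA of Taxon10 and Taxon42 is the root of the tree.
From Taxon10 up to that node: 6 branches. From Taxon42 up to the same node: 6 branches. Total: 6 + 6 = 12.

12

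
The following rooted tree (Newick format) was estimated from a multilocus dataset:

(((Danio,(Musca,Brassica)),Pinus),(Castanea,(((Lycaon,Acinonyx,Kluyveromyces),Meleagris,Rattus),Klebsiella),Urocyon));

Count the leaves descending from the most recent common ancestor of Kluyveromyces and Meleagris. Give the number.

5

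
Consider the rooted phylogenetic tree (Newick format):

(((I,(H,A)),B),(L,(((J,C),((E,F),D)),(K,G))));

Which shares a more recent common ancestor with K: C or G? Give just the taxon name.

G

The MRCA of K and G subtends (K,G) (2 taxa).
The MRCA of K and C subtends (((J,C),((E,F),D)),(K,G)) (7 taxa).
The first is nested inside the second, so K shares a more recent common ancestor with G.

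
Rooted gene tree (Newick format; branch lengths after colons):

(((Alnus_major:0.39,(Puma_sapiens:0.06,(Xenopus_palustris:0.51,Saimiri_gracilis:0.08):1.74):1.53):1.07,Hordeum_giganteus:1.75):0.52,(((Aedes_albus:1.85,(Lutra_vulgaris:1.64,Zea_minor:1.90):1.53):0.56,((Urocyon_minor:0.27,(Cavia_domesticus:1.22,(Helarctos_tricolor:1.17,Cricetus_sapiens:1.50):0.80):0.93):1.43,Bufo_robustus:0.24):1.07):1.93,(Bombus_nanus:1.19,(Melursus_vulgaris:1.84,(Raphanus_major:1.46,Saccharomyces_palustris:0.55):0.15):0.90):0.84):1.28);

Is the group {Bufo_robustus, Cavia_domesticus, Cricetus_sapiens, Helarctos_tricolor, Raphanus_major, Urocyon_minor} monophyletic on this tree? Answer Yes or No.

No

The MRCA of the listed taxa subtends (((Aedes_albus,(Lutra_vulgaris,Zea_minor)),((Urocyon_minor,(Cavia_domesticus,(Helarctos_tricolor,Cricetus_sapiens))),Bufo_robustus)),(Bombus_nanus,(Melursus_vulgaris,(Raphanus_major,Saccharomyces_palustris)))).
That clade also contains Aedes_albus, Bombus_nanus, Lutra_vulgaris, Melursus_vulgaris, Saccharomyces_palustris, Zea_minor, which are not in the proposed group, so the group is not monophyletic.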